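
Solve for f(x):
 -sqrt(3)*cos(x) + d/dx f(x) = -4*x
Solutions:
 f(x) = C1 - 2*x^2 + sqrt(3)*sin(x)


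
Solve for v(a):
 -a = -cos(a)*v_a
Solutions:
 v(a) = C1 + Integral(a/cos(a), a)


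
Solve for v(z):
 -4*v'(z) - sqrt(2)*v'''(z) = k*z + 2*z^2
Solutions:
 v(z) = C1 + C2*sin(2^(3/4)*z) + C3*cos(2^(3/4)*z) - k*z^2/8 - z^3/6 + sqrt(2)*z/4


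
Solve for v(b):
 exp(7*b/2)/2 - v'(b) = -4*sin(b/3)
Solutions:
 v(b) = C1 + exp(7*b/2)/7 - 12*cos(b/3)


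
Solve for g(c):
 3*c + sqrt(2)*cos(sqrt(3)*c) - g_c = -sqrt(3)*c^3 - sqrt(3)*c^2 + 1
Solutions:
 g(c) = C1 + sqrt(3)*c^4/4 + sqrt(3)*c^3/3 + 3*c^2/2 - c + sqrt(6)*sin(sqrt(3)*c)/3


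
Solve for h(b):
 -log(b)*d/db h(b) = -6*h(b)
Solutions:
 h(b) = C1*exp(6*li(b))


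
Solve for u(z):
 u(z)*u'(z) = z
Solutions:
 u(z) = -sqrt(C1 + z^2)
 u(z) = sqrt(C1 + z^2)


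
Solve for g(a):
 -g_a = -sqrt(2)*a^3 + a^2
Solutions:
 g(a) = C1 + sqrt(2)*a^4/4 - a^3/3


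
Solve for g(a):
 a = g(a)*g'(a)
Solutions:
 g(a) = -sqrt(C1 + a^2)
 g(a) = sqrt(C1 + a^2)


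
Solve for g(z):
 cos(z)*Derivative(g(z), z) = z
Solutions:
 g(z) = C1 + Integral(z/cos(z), z)


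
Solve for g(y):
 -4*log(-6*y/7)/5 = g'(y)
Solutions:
 g(y) = C1 - 4*y*log(-y)/5 + 4*y*(-log(6) + 1 + log(7))/5


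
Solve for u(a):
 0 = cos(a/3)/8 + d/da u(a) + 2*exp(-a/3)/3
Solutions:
 u(a) = C1 - 3*sin(a/3)/8 + 2*exp(-a/3)


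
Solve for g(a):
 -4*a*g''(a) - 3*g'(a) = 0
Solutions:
 g(a) = C1 + C2*a^(1/4)


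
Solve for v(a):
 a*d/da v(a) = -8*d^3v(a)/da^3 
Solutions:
 v(a) = C1 + Integral(C2*airyai(-a/2) + C3*airybi(-a/2), a)


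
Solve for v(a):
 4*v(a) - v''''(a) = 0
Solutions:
 v(a) = C1*exp(-sqrt(2)*a) + C2*exp(sqrt(2)*a) + C3*sin(sqrt(2)*a) + C4*cos(sqrt(2)*a)


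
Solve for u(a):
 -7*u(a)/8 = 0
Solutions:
 u(a) = 0


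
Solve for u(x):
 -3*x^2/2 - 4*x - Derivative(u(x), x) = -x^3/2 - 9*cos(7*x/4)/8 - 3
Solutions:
 u(x) = C1 + x^4/8 - x^3/2 - 2*x^2 + 3*x + 9*sin(7*x/4)/14


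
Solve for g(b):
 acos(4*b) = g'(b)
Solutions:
 g(b) = C1 + b*acos(4*b) - sqrt(1 - 16*b^2)/4


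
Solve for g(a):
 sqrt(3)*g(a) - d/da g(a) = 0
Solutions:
 g(a) = C1*exp(sqrt(3)*a)


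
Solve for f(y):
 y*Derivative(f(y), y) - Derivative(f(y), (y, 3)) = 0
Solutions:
 f(y) = C1 + Integral(C2*airyai(y) + C3*airybi(y), y)


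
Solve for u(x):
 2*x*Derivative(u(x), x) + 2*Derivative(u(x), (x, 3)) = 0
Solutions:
 u(x) = C1 + Integral(C2*airyai(-x) + C3*airybi(-x), x)


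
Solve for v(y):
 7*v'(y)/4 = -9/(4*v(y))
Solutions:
 v(y) = -sqrt(C1 - 126*y)/7
 v(y) = sqrt(C1 - 126*y)/7


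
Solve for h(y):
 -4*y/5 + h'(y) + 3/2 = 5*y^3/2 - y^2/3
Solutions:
 h(y) = C1 + 5*y^4/8 - y^3/9 + 2*y^2/5 - 3*y/2


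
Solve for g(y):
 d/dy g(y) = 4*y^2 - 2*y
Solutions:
 g(y) = C1 + 4*y^3/3 - y^2


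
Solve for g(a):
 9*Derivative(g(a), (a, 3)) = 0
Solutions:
 g(a) = C1 + C2*a + C3*a^2


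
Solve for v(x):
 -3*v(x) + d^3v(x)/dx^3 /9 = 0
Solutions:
 v(x) = C3*exp(3*x) + (C1*sin(3*sqrt(3)*x/2) + C2*cos(3*sqrt(3)*x/2))*exp(-3*x/2)


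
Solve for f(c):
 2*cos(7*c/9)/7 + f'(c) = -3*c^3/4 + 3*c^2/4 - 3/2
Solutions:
 f(c) = C1 - 3*c^4/16 + c^3/4 - 3*c/2 - 18*sin(7*c/9)/49


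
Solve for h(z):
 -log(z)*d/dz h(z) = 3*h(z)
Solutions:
 h(z) = C1*exp(-3*li(z))


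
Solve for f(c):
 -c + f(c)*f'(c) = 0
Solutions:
 f(c) = -sqrt(C1 + c^2)
 f(c) = sqrt(C1 + c^2)


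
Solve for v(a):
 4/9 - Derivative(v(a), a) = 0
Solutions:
 v(a) = C1 + 4*a/9


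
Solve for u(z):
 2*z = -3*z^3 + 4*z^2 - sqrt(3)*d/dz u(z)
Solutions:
 u(z) = C1 - sqrt(3)*z^4/4 + 4*sqrt(3)*z^3/9 - sqrt(3)*z^2/3


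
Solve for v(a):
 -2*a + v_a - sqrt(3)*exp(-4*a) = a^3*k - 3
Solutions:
 v(a) = C1 + a^4*k/4 + a^2 - 3*a - sqrt(3)*exp(-4*a)/4


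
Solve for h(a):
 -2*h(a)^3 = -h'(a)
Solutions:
 h(a) = -sqrt(2)*sqrt(-1/(C1 + 2*a))/2
 h(a) = sqrt(2)*sqrt(-1/(C1 + 2*a))/2


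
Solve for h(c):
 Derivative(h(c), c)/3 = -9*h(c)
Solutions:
 h(c) = C1*exp(-27*c)


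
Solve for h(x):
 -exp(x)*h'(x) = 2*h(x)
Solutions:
 h(x) = C1*exp(2*exp(-x))


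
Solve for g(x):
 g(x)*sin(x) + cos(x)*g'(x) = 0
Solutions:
 g(x) = C1*cos(x)


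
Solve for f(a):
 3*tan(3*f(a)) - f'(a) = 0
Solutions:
 f(a) = -asin(C1*exp(9*a))/3 + pi/3
 f(a) = asin(C1*exp(9*a))/3


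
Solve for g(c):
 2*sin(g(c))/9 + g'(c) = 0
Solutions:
 2*c/9 + log(cos(g(c)) - 1)/2 - log(cos(g(c)) + 1)/2 = C1


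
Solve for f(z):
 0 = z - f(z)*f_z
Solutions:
 f(z) = -sqrt(C1 + z^2)
 f(z) = sqrt(C1 + z^2)


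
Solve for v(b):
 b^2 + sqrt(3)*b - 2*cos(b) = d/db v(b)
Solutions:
 v(b) = C1 + b^3/3 + sqrt(3)*b^2/2 - 2*sin(b)


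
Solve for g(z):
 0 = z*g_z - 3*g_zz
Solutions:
 g(z) = C1 + C2*erfi(sqrt(6)*z/6)


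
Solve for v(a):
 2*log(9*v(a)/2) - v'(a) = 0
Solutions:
 Integral(1/(-log(_y) - 2*log(3) + log(2)), (_y, v(a)))/2 = C1 - a


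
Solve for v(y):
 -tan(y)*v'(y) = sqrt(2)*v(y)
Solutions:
 v(y) = C1/sin(y)^(sqrt(2))


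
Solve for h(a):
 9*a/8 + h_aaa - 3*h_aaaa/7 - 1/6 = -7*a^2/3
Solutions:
 h(a) = C1 + C2*a + C3*a^2 + C4*exp(7*a/3) - 7*a^5/180 - 25*a^4/192 - 197*a^3/1008


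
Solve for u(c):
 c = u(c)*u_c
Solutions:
 u(c) = -sqrt(C1 + c^2)
 u(c) = sqrt(C1 + c^2)


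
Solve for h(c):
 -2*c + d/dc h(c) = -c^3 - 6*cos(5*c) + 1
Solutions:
 h(c) = C1 - c^4/4 + c^2 + c - 6*sin(5*c)/5


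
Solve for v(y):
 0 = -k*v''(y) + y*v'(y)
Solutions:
 v(y) = C1 + C2*erf(sqrt(2)*y*sqrt(-1/k)/2)/sqrt(-1/k)


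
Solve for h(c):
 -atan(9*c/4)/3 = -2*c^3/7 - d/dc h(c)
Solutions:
 h(c) = C1 - c^4/14 + c*atan(9*c/4)/3 - 2*log(81*c^2 + 16)/27


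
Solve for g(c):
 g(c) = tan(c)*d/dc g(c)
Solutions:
 g(c) = C1*sin(c)


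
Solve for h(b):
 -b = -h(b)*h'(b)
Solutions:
 h(b) = -sqrt(C1 + b^2)
 h(b) = sqrt(C1 + b^2)


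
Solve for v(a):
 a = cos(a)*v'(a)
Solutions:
 v(a) = C1 + Integral(a/cos(a), a)


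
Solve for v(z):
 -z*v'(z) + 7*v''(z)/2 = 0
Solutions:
 v(z) = C1 + C2*erfi(sqrt(7)*z/7)


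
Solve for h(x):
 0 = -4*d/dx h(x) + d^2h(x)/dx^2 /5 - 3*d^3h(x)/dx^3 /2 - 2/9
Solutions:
 h(x) = C1 - x/18 + (C2*sin(sqrt(599)*x/15) + C3*cos(sqrt(599)*x/15))*exp(x/15)


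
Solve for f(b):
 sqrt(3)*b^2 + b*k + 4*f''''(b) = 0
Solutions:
 f(b) = C1 + C2*b + C3*b^2 + C4*b^3 - sqrt(3)*b^6/1440 - b^5*k/480


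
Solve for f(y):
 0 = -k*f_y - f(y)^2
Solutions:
 f(y) = k/(C1*k + y)


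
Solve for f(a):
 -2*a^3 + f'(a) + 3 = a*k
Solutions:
 f(a) = C1 + a^4/2 + a^2*k/2 - 3*a


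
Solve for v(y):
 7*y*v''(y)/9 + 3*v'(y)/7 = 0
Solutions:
 v(y) = C1 + C2*y^(22/49)


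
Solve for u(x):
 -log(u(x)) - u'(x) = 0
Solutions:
 li(u(x)) = C1 - x


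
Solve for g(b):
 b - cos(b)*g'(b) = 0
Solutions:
 g(b) = C1 + Integral(b/cos(b), b)


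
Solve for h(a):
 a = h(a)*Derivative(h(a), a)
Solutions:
 h(a) = -sqrt(C1 + a^2)
 h(a) = sqrt(C1 + a^2)


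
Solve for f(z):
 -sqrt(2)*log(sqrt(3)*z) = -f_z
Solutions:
 f(z) = C1 + sqrt(2)*z*log(z) - sqrt(2)*z + sqrt(2)*z*log(3)/2


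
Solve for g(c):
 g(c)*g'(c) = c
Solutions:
 g(c) = -sqrt(C1 + c^2)
 g(c) = sqrt(C1 + c^2)


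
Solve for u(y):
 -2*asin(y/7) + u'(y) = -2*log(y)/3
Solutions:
 u(y) = C1 - 2*y*log(y)/3 + 2*y*asin(y/7) + 2*y/3 + 2*sqrt(49 - y^2)


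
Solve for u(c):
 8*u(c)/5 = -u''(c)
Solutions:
 u(c) = C1*sin(2*sqrt(10)*c/5) + C2*cos(2*sqrt(10)*c/5)


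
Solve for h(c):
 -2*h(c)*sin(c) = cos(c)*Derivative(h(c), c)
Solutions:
 h(c) = C1*cos(c)^2


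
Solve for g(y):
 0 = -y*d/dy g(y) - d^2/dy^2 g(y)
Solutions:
 g(y) = C1 + C2*erf(sqrt(2)*y/2)


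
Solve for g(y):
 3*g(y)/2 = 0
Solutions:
 g(y) = 0


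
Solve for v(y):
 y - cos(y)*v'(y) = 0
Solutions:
 v(y) = C1 + Integral(y/cos(y), y)


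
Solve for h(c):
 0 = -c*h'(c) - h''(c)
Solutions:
 h(c) = C1 + C2*erf(sqrt(2)*c/2)


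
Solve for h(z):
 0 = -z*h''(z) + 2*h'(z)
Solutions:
 h(z) = C1 + C2*z^3


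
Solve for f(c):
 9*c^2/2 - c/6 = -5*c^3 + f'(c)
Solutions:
 f(c) = C1 + 5*c^4/4 + 3*c^3/2 - c^2/12


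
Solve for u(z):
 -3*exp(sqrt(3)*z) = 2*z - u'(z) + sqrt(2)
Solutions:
 u(z) = C1 + z^2 + sqrt(2)*z + sqrt(3)*exp(sqrt(3)*z)


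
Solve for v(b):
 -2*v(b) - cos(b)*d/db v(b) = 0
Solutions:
 v(b) = C1*(sin(b) - 1)/(sin(b) + 1)


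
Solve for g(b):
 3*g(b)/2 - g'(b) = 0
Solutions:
 g(b) = C1*exp(3*b/2)


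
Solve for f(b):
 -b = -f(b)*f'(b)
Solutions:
 f(b) = -sqrt(C1 + b^2)
 f(b) = sqrt(C1 + b^2)


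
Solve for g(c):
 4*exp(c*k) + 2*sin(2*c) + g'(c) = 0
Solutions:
 g(c) = C1 + cos(2*c) - 4*exp(c*k)/k


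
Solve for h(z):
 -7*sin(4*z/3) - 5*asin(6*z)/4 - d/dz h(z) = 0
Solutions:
 h(z) = C1 - 5*z*asin(6*z)/4 - 5*sqrt(1 - 36*z^2)/24 + 21*cos(4*z/3)/4


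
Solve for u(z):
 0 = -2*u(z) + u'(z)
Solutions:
 u(z) = C1*exp(2*z)


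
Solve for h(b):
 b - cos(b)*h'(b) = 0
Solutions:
 h(b) = C1 + Integral(b/cos(b), b)


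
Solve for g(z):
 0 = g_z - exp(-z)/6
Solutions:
 g(z) = C1 - exp(-z)/6


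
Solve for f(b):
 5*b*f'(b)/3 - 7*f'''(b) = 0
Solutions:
 f(b) = C1 + Integral(C2*airyai(21^(2/3)*5^(1/3)*b/21) + C3*airybi(21^(2/3)*5^(1/3)*b/21), b)


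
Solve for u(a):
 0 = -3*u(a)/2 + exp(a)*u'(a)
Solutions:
 u(a) = C1*exp(-3*exp(-a)/2)


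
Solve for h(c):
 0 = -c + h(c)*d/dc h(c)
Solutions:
 h(c) = -sqrt(C1 + c^2)
 h(c) = sqrt(C1 + c^2)


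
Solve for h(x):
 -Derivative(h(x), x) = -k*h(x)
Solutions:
 h(x) = C1*exp(k*x)


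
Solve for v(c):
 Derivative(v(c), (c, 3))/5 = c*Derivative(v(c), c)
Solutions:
 v(c) = C1 + Integral(C2*airyai(5^(1/3)*c) + C3*airybi(5^(1/3)*c), c)


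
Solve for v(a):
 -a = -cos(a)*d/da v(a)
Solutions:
 v(a) = C1 + Integral(a/cos(a), a)


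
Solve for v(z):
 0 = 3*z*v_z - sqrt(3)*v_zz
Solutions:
 v(z) = C1 + C2*erfi(sqrt(2)*3^(1/4)*z/2)


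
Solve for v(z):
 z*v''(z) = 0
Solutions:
 v(z) = C1 + C2*z


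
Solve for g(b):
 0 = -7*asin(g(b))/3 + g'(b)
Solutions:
 Integral(1/asin(_y), (_y, g(b))) = C1 + 7*b/3


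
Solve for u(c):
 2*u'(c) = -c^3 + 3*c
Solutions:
 u(c) = C1 - c^4/8 + 3*c^2/4


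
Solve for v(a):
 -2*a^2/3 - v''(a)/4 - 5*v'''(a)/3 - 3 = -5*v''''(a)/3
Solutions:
 v(a) = C1 + C2*a + C3*exp(a*(5 - 2*sqrt(10))/10) + C4*exp(a*(5 + 2*sqrt(10))/10) - 2*a^4/9 + 160*a^3/27 - 3842*a^2/27


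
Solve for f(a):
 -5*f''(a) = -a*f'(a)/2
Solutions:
 f(a) = C1 + C2*erfi(sqrt(5)*a/10)


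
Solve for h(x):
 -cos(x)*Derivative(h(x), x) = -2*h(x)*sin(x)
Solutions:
 h(x) = C1/cos(x)^2


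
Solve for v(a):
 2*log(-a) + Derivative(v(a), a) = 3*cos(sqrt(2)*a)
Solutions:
 v(a) = C1 - 2*a*log(-a) + 2*a + 3*sqrt(2)*sin(sqrt(2)*a)/2


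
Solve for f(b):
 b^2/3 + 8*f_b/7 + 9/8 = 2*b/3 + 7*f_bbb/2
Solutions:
 f(b) = C1 + C2*exp(-4*b/7) + C3*exp(4*b/7) - 7*b^3/72 + 7*b^2/24 - 133*b/48


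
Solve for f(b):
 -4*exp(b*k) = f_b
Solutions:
 f(b) = C1 - 4*exp(b*k)/k


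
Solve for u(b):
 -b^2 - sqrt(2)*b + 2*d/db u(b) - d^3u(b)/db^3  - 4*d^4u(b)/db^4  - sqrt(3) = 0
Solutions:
 u(b) = C1 + C2*exp(-b*((12*sqrt(1290) + 431)^(-1/3) + 2 + (12*sqrt(1290) + 431)^(1/3))/24)*sin(sqrt(3)*b*(-(12*sqrt(1290) + 431)^(1/3) + (12*sqrt(1290) + 431)^(-1/3))/24) + C3*exp(-b*((12*sqrt(1290) + 431)^(-1/3) + 2 + (12*sqrt(1290) + 431)^(1/3))/24)*cos(sqrt(3)*b*(-(12*sqrt(1290) + 431)^(1/3) + (12*sqrt(1290) + 431)^(-1/3))/24) + C4*exp(b*(-1 + (12*sqrt(1290) + 431)^(-1/3) + (12*sqrt(1290) + 431)^(1/3))/12) + b^3/6 + sqrt(2)*b^2/4 + b/2 + sqrt(3)*b/2


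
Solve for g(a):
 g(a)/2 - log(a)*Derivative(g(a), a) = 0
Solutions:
 g(a) = C1*exp(li(a)/2)


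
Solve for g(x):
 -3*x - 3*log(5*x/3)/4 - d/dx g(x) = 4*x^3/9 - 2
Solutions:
 g(x) = C1 - x^4/9 - 3*x^2/2 - 3*x*log(x)/4 - 3*x*log(5)/4 + 3*x*log(3)/4 + 11*x/4


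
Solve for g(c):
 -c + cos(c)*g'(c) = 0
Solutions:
 g(c) = C1 + Integral(c/cos(c), c)


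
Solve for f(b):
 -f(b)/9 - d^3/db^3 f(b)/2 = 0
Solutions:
 f(b) = C3*exp(-6^(1/3)*b/3) + (C1*sin(2^(1/3)*3^(5/6)*b/6) + C2*cos(2^(1/3)*3^(5/6)*b/6))*exp(6^(1/3)*b/6)


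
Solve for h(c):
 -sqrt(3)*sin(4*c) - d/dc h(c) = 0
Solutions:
 h(c) = C1 + sqrt(3)*cos(4*c)/4


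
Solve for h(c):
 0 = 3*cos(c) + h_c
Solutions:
 h(c) = C1 - 3*sin(c)


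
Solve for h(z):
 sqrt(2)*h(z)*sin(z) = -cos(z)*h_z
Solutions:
 h(z) = C1*cos(z)^(sqrt(2))


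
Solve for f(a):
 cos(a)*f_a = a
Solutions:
 f(a) = C1 + Integral(a/cos(a), a)


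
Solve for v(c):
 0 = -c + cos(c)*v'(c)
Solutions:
 v(c) = C1 + Integral(c/cos(c), c)


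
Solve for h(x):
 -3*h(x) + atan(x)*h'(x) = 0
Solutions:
 h(x) = C1*exp(3*Integral(1/atan(x), x))


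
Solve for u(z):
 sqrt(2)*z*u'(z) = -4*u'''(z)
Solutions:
 u(z) = C1 + Integral(C2*airyai(-sqrt(2)*z/2) + C3*airybi(-sqrt(2)*z/2), z)


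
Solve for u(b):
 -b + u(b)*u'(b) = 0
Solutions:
 u(b) = -sqrt(C1 + b^2)
 u(b) = sqrt(C1 + b^2)


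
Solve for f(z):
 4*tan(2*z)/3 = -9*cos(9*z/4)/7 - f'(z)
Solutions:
 f(z) = C1 + 2*log(cos(2*z))/3 - 4*sin(9*z/4)/7


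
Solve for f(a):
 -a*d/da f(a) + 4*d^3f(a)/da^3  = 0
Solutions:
 f(a) = C1 + Integral(C2*airyai(2^(1/3)*a/2) + C3*airybi(2^(1/3)*a/2), a)


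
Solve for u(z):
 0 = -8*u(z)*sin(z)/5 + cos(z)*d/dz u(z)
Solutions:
 u(z) = C1/cos(z)^(8/5)


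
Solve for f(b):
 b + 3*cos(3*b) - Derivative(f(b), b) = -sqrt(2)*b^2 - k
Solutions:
 f(b) = C1 + sqrt(2)*b^3/3 + b^2/2 + b*k + sin(3*b)


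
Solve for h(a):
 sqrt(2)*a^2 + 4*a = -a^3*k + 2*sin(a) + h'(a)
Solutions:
 h(a) = C1 + a^4*k/4 + sqrt(2)*a^3/3 + 2*a^2 + 2*cos(a)


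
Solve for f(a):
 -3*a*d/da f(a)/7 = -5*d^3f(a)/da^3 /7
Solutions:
 f(a) = C1 + Integral(C2*airyai(3^(1/3)*5^(2/3)*a/5) + C3*airybi(3^(1/3)*5^(2/3)*a/5), a)


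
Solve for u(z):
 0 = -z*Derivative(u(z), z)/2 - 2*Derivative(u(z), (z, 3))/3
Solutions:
 u(z) = C1 + Integral(C2*airyai(-6^(1/3)*z/2) + C3*airybi(-6^(1/3)*z/2), z)


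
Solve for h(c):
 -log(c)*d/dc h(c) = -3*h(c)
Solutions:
 h(c) = C1*exp(3*li(c))


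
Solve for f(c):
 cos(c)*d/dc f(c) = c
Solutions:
 f(c) = C1 + Integral(c/cos(c), c)


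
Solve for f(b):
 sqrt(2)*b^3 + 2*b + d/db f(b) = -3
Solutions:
 f(b) = C1 - sqrt(2)*b^4/4 - b^2 - 3*b


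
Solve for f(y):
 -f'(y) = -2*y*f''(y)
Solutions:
 f(y) = C1 + C2*y^(3/2)


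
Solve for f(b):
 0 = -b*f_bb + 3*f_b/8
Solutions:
 f(b) = C1 + C2*b^(11/8)


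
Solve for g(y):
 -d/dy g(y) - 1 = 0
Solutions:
 g(y) = C1 - y


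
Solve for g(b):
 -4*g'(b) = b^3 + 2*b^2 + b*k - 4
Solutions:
 g(b) = C1 - b^4/16 - b^3/6 - b^2*k/8 + b


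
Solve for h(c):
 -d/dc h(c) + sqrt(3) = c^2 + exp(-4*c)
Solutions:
 h(c) = C1 - c^3/3 + sqrt(3)*c + exp(-4*c)/4


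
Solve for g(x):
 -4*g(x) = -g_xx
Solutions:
 g(x) = C1*exp(-2*x) + C2*exp(2*x)


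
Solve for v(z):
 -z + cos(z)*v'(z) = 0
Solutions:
 v(z) = C1 + Integral(z/cos(z), z)


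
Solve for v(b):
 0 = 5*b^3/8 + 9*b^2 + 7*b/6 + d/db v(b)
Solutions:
 v(b) = C1 - 5*b^4/32 - 3*b^3 - 7*b^2/12


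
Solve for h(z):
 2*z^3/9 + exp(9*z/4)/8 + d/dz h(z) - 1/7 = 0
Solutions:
 h(z) = C1 - z^4/18 + z/7 - exp(9*z/4)/18


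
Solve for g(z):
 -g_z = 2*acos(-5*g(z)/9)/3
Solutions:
 Integral(1/acos(-5*_y/9), (_y, g(z))) = C1 - 2*z/3


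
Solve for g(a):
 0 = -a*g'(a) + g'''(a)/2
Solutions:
 g(a) = C1 + Integral(C2*airyai(2^(1/3)*a) + C3*airybi(2^(1/3)*a), a)


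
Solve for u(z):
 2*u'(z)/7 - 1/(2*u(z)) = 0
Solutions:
 u(z) = -sqrt(C1 + 14*z)/2
 u(z) = sqrt(C1 + 14*z)/2


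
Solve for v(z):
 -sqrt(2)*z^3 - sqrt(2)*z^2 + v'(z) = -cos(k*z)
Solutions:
 v(z) = C1 + sqrt(2)*z^4/4 + sqrt(2)*z^3/3 - sin(k*z)/k


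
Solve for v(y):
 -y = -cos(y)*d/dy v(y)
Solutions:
 v(y) = C1 + Integral(y/cos(y), y)


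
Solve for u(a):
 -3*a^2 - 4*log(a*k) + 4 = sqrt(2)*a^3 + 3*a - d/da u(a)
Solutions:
 u(a) = C1 + sqrt(2)*a^4/4 + a^3 + 3*a^2/2 + 4*a*log(a*k) - 8*a


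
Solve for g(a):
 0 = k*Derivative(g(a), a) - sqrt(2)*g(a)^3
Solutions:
 g(a) = -sqrt(2)*sqrt(-k/(C1*k + sqrt(2)*a))/2
 g(a) = sqrt(2)*sqrt(-k/(C1*k + sqrt(2)*a))/2


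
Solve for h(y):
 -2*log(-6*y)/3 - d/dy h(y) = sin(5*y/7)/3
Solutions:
 h(y) = C1 - 2*y*log(-y)/3 - 2*y*log(6)/3 + 2*y/3 + 7*cos(5*y/7)/15


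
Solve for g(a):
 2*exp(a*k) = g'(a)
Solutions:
 g(a) = C1 + 2*exp(a*k)/k


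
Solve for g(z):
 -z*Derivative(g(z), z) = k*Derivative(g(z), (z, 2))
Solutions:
 g(z) = C1 + C2*sqrt(k)*erf(sqrt(2)*z*sqrt(1/k)/2)


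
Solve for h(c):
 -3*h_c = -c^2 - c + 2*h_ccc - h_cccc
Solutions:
 h(c) = C1 + C2*exp(c*(-2^(2/3)*(9*sqrt(113) + 97)^(1/3) - 8*2^(1/3)/(9*sqrt(113) + 97)^(1/3) + 8)/12)*sin(2^(1/3)*sqrt(3)*c*(-2^(1/3)*(9*sqrt(113) + 97)^(1/3) + 8/(9*sqrt(113) + 97)^(1/3))/12) + C3*exp(c*(-2^(2/3)*(9*sqrt(113) + 97)^(1/3) - 8*2^(1/3)/(9*sqrt(113) + 97)^(1/3) + 8)/12)*cos(2^(1/3)*sqrt(3)*c*(-2^(1/3)*(9*sqrt(113) + 97)^(1/3) + 8/(9*sqrt(113) + 97)^(1/3))/12) + C4*exp(c*(8*2^(1/3)/(9*sqrt(113) + 97)^(1/3) + 4 + 2^(2/3)*(9*sqrt(113) + 97)^(1/3))/6) + c^3/9 + c^2/6 - 4*c/9


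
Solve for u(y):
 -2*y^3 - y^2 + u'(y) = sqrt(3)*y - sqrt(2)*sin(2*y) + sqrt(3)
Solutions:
 u(y) = C1 + y^4/2 + y^3/3 + sqrt(3)*y^2/2 + sqrt(3)*y + sqrt(2)*cos(2*y)/2


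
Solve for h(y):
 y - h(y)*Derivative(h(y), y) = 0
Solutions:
 h(y) = -sqrt(C1 + y^2)
 h(y) = sqrt(C1 + y^2)


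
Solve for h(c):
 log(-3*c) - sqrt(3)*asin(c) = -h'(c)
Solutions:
 h(c) = C1 - c*log(-c) - c*log(3) + c + sqrt(3)*(c*asin(c) + sqrt(1 - c^2))


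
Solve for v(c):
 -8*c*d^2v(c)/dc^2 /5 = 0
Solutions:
 v(c) = C1 + C2*c


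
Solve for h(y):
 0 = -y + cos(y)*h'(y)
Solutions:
 h(y) = C1 + Integral(y/cos(y), y)


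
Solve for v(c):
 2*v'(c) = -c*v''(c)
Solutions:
 v(c) = C1 + C2/c


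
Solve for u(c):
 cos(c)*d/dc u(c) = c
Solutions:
 u(c) = C1 + Integral(c/cos(c), c)


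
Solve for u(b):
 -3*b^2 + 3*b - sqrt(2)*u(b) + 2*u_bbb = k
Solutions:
 u(b) = C3*exp(2^(5/6)*b/2) - 3*sqrt(2)*b^2/2 + 3*sqrt(2)*b/2 - sqrt(2)*k/2 + (C1*sin(2^(5/6)*sqrt(3)*b/4) + C2*cos(2^(5/6)*sqrt(3)*b/4))*exp(-2^(5/6)*b/4)


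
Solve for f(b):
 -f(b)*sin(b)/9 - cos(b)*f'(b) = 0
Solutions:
 f(b) = C1*cos(b)^(1/9)


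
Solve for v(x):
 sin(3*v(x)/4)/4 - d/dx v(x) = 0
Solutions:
 -x/4 + 2*log(cos(3*v(x)/4) - 1)/3 - 2*log(cos(3*v(x)/4) + 1)/3 = C1


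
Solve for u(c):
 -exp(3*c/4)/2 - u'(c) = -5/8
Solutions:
 u(c) = C1 + 5*c/8 - 2*exp(3*c/4)/3


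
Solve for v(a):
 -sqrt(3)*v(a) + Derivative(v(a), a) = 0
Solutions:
 v(a) = C1*exp(sqrt(3)*a)


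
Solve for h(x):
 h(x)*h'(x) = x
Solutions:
 h(x) = -sqrt(C1 + x^2)
 h(x) = sqrt(C1 + x^2)


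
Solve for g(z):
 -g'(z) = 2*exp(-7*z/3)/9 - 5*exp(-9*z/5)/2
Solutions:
 g(z) = C1 + 2*exp(-7*z/3)/21 - 25*exp(-9*z/5)/18


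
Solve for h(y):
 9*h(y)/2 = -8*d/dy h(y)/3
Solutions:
 h(y) = C1*exp(-27*y/16)


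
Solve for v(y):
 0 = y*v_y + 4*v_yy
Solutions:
 v(y) = C1 + C2*erf(sqrt(2)*y/4)


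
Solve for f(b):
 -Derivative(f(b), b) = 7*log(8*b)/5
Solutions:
 f(b) = C1 - 7*b*log(b)/5 - 21*b*log(2)/5 + 7*b/5


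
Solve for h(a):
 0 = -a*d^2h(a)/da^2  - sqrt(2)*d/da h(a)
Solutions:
 h(a) = C1 + C2*a^(1 - sqrt(2))


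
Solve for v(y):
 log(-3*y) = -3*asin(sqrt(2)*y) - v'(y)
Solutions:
 v(y) = C1 - y*log(-y) - 3*y*asin(sqrt(2)*y) - y*log(3) + y - 3*sqrt(2)*sqrt(1 - 2*y^2)/2


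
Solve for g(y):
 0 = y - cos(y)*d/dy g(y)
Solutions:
 g(y) = C1 + Integral(y/cos(y), y)


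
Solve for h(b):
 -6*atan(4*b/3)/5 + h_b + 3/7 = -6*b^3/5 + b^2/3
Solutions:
 h(b) = C1 - 3*b^4/10 + b^3/9 + 6*b*atan(4*b/3)/5 - 3*b/7 - 9*log(16*b^2 + 9)/20


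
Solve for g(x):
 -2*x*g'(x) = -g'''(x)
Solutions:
 g(x) = C1 + Integral(C2*airyai(2^(1/3)*x) + C3*airybi(2^(1/3)*x), x)


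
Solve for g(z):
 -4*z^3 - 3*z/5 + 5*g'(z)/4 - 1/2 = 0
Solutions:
 g(z) = C1 + 4*z^4/5 + 6*z^2/25 + 2*z/5


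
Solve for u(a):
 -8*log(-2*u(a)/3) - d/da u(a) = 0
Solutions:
 Integral(1/(log(-_y) - log(3) + log(2)), (_y, u(a)))/8 = C1 - a


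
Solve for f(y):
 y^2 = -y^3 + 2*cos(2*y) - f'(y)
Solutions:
 f(y) = C1 - y^4/4 - y^3/3 + sin(2*y)


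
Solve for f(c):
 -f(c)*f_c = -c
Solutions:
 f(c) = -sqrt(C1 + c^2)
 f(c) = sqrt(C1 + c^2)


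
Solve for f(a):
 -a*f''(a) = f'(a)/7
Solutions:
 f(a) = C1 + C2*a^(6/7)


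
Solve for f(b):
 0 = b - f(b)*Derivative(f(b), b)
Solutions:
 f(b) = -sqrt(C1 + b^2)
 f(b) = sqrt(C1 + b^2)


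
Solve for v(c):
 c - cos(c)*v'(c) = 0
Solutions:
 v(c) = C1 + Integral(c/cos(c), c)


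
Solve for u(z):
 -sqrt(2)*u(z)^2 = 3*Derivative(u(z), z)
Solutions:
 u(z) = 3/(C1 + sqrt(2)*z)


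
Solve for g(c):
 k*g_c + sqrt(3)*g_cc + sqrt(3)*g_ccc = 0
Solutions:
 g(c) = C1 + C2*exp(c*(sqrt(3)*sqrt(-4*sqrt(3)*k + 3) - 3)/6) + C3*exp(-c*(sqrt(3)*sqrt(-4*sqrt(3)*k + 3) + 3)/6)


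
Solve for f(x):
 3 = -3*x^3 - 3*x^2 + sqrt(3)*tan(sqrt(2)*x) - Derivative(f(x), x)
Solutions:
 f(x) = C1 - 3*x^4/4 - x^3 - 3*x - sqrt(6)*log(cos(sqrt(2)*x))/2


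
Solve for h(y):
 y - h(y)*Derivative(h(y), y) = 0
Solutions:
 h(y) = -sqrt(C1 + y^2)
 h(y) = sqrt(C1 + y^2)


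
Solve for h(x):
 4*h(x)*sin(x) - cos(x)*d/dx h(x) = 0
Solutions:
 h(x) = C1/cos(x)^4


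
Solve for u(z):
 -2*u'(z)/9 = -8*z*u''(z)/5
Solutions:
 u(z) = C1 + C2*z^(41/36)


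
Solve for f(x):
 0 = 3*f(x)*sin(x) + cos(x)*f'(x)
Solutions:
 f(x) = C1*cos(x)^3


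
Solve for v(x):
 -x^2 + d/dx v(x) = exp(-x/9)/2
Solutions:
 v(x) = C1 + x^3/3 - 9*exp(-x/9)/2


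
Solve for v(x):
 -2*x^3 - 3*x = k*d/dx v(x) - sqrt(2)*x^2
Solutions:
 v(x) = C1 - x^4/(2*k) + sqrt(2)*x^3/(3*k) - 3*x^2/(2*k)


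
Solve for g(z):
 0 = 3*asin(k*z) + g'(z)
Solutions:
 g(z) = C1 - 3*Piecewise((z*asin(k*z) + sqrt(-k^2*z^2 + 1)/k, Ne(k, 0)), (0, True))


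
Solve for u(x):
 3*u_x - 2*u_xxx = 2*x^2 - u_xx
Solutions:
 u(x) = C1 + C2*exp(-x) + C3*exp(3*x/2) + 2*x^3/9 - 2*x^2/9 + 28*x/27


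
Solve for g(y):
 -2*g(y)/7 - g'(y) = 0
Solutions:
 g(y) = C1*exp(-2*y/7)


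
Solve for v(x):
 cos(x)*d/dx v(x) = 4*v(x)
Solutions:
 v(x) = C1*(sin(x)^2 + 2*sin(x) + 1)/(sin(x)^2 - 2*sin(x) + 1)


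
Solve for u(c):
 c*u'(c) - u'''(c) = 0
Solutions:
 u(c) = C1 + Integral(C2*airyai(c) + C3*airybi(c), c)


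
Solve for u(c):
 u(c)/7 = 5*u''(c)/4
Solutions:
 u(c) = C1*exp(-2*sqrt(35)*c/35) + C2*exp(2*sqrt(35)*c/35)


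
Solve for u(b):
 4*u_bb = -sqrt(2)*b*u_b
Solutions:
 u(b) = C1 + C2*erf(2^(3/4)*b/4)


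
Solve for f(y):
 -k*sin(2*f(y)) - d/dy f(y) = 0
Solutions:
 f(y) = pi - acos((-C1 - exp(4*k*y))/(C1 - exp(4*k*y)))/2
 f(y) = acos((-C1 - exp(4*k*y))/(C1 - exp(4*k*y)))/2


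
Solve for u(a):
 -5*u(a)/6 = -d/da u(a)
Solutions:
 u(a) = C1*exp(5*a/6)


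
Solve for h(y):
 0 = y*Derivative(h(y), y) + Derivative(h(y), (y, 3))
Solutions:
 h(y) = C1 + Integral(C2*airyai(-y) + C3*airybi(-y), y)


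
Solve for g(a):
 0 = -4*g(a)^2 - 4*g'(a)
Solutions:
 g(a) = 1/(C1 + a)


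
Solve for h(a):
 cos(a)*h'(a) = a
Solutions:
 h(a) = C1 + Integral(a/cos(a), a)


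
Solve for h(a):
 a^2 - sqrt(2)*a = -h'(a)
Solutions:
 h(a) = C1 - a^3/3 + sqrt(2)*a^2/2


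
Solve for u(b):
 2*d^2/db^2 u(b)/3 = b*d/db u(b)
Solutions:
 u(b) = C1 + C2*erfi(sqrt(3)*b/2)


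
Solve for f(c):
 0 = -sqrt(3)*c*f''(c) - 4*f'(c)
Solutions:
 f(c) = C1 + C2*c^(1 - 4*sqrt(3)/3)


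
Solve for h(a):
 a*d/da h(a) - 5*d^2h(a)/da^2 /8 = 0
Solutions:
 h(a) = C1 + C2*erfi(2*sqrt(5)*a/5)


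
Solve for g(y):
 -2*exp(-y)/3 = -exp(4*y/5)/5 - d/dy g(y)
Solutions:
 g(y) = C1 - exp(4*y/5)/4 - 2*exp(-y)/3


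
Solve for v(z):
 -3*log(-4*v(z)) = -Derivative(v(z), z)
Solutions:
 -Integral(1/(log(-_y) + 2*log(2)), (_y, v(z)))/3 = C1 - z


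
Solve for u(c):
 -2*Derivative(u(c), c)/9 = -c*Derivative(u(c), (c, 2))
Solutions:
 u(c) = C1 + C2*c^(11/9)


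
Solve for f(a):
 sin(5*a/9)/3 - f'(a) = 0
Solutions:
 f(a) = C1 - 3*cos(5*a/9)/5


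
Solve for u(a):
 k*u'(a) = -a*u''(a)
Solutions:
 u(a) = C1 + a^(1 - re(k))*(C2*sin(log(a)*Abs(im(k))) + C3*cos(log(a)*im(k)))


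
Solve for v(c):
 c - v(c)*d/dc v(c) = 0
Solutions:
 v(c) = -sqrt(C1 + c^2)
 v(c) = sqrt(C1 + c^2)


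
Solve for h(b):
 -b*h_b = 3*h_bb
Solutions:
 h(b) = C1 + C2*erf(sqrt(6)*b/6)


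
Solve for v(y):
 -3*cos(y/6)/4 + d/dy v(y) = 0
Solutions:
 v(y) = C1 + 9*sin(y/6)/2


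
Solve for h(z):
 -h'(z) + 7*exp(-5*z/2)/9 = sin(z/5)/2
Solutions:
 h(z) = C1 + 5*cos(z/5)/2 - 14*exp(-5*z/2)/45


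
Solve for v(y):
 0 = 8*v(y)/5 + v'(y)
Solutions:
 v(y) = C1*exp(-8*y/5)


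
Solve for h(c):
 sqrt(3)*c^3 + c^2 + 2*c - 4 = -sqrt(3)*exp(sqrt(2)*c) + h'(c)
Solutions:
 h(c) = C1 + sqrt(3)*c^4/4 + c^3/3 + c^2 - 4*c + sqrt(6)*exp(sqrt(2)*c)/2


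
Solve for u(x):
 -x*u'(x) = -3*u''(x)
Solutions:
 u(x) = C1 + C2*erfi(sqrt(6)*x/6)


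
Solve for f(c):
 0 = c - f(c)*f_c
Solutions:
 f(c) = -sqrt(C1 + c^2)
 f(c) = sqrt(C1 + c^2)


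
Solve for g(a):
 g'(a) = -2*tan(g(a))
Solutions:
 g(a) = pi - asin(C1*exp(-2*a))
 g(a) = asin(C1*exp(-2*a))


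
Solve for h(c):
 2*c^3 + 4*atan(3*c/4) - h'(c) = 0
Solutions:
 h(c) = C1 + c^4/2 + 4*c*atan(3*c/4) - 8*log(9*c^2 + 16)/3


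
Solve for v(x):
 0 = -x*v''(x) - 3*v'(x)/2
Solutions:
 v(x) = C1 + C2/sqrt(x)


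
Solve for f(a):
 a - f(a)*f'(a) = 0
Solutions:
 f(a) = -sqrt(C1 + a^2)
 f(a) = sqrt(C1 + a^2)


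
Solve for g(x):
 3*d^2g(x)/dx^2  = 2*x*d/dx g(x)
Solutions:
 g(x) = C1 + C2*erfi(sqrt(3)*x/3)


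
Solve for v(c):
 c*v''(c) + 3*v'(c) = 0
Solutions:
 v(c) = C1 + C2/c^2


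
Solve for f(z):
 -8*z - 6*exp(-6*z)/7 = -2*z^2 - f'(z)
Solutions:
 f(z) = C1 - 2*z^3/3 + 4*z^2 - exp(-6*z)/7


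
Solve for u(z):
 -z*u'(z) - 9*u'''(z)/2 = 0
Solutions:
 u(z) = C1 + Integral(C2*airyai(-6^(1/3)*z/3) + C3*airybi(-6^(1/3)*z/3), z)


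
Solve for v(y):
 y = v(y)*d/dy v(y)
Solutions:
 v(y) = -sqrt(C1 + y^2)
 v(y) = sqrt(C1 + y^2)


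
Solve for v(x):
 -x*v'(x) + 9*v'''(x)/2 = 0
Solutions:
 v(x) = C1 + Integral(C2*airyai(6^(1/3)*x/3) + C3*airybi(6^(1/3)*x/3), x)


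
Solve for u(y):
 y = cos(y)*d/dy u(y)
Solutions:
 u(y) = C1 + Integral(y/cos(y), y)


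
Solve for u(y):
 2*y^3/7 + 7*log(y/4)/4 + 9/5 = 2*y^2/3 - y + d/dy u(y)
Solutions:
 u(y) = C1 + y^4/14 - 2*y^3/9 + y^2/2 + 7*y*log(y)/4 - 7*y*log(2)/2 + y/20


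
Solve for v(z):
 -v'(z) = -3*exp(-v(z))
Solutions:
 v(z) = log(C1 + 3*z)


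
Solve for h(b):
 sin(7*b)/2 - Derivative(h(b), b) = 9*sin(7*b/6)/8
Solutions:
 h(b) = C1 + 27*cos(7*b/6)/28 - cos(7*b)/14


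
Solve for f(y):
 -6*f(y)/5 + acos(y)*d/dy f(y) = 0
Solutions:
 f(y) = C1*exp(6*Integral(1/acos(y), y)/5)


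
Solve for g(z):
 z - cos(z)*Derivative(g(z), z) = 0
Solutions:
 g(z) = C1 + Integral(z/cos(z), z)


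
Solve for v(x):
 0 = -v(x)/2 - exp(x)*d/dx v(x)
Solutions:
 v(x) = C1*exp(exp(-x)/2)


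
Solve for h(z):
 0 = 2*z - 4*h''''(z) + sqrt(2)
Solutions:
 h(z) = C1 + C2*z + C3*z^2 + C4*z^3 + z^5/240 + sqrt(2)*z^4/96


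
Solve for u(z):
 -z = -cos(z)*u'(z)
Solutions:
 u(z) = C1 + Integral(z/cos(z), z)


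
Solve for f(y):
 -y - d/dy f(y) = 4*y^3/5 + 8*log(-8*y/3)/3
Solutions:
 f(y) = C1 - y^4/5 - y^2/2 - 8*y*log(-y)/3 + y*(-8*log(2) + 8/3 + 8*log(3)/3)


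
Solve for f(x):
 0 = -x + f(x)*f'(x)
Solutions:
 f(x) = -sqrt(C1 + x^2)
 f(x) = sqrt(C1 + x^2)


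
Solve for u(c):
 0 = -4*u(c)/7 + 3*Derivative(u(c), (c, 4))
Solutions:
 u(c) = C1*exp(-sqrt(2)*21^(3/4)*c/21) + C2*exp(sqrt(2)*21^(3/4)*c/21) + C3*sin(sqrt(2)*21^(3/4)*c/21) + C4*cos(sqrt(2)*21^(3/4)*c/21)


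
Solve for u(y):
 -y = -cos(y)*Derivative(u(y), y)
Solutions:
 u(y) = C1 + Integral(y/cos(y), y)


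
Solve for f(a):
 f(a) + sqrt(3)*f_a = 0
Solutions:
 f(a) = C1*exp(-sqrt(3)*a/3)


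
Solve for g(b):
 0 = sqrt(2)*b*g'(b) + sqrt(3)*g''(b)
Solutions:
 g(b) = C1 + C2*erf(6^(3/4)*b/6)


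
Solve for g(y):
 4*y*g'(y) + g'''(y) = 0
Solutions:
 g(y) = C1 + Integral(C2*airyai(-2^(2/3)*y) + C3*airybi(-2^(2/3)*y), y)


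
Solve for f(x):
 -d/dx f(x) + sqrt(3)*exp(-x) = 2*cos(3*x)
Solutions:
 f(x) = C1 - 2*sin(3*x)/3 - sqrt(3)*exp(-x)


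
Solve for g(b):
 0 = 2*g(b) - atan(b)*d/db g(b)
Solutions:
 g(b) = C1*exp(2*Integral(1/atan(b), b))


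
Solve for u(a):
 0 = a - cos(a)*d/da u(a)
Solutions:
 u(a) = C1 + Integral(a/cos(a), a)


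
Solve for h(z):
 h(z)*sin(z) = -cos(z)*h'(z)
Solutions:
 h(z) = C1*cos(z)


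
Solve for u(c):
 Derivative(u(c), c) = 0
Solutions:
 u(c) = C1


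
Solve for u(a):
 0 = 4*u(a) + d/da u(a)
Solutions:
 u(a) = C1*exp(-4*a)


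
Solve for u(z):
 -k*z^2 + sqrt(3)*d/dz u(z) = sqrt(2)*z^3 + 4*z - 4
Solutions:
 u(z) = C1 + sqrt(3)*k*z^3/9 + sqrt(6)*z^4/12 + 2*sqrt(3)*z^2/3 - 4*sqrt(3)*z/3


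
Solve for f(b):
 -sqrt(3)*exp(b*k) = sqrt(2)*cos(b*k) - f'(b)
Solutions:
 f(b) = C1 + sqrt(3)*exp(b*k)/k + sqrt(2)*sin(b*k)/k


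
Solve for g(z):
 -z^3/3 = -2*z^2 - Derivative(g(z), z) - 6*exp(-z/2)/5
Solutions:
 g(z) = C1 + z^4/12 - 2*z^3/3 + 12*exp(-z/2)/5


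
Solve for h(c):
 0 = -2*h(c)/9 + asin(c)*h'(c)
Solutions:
 h(c) = C1*exp(2*Integral(1/asin(c), c)/9)


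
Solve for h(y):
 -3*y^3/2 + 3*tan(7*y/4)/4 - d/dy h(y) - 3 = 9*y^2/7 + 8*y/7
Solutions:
 h(y) = C1 - 3*y^4/8 - 3*y^3/7 - 4*y^2/7 - 3*y - 3*log(cos(7*y/4))/7


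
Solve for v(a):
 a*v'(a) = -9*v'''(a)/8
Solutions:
 v(a) = C1 + Integral(C2*airyai(-2*3^(1/3)*a/3) + C3*airybi(-2*3^(1/3)*a/3), a)


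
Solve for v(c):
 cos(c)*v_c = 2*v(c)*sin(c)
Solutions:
 v(c) = C1/cos(c)^2


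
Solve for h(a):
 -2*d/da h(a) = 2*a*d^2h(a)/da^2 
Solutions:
 h(a) = C1 + C2*log(a)


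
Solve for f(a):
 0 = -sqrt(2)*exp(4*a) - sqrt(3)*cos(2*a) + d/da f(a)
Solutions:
 f(a) = C1 + sqrt(2)*exp(4*a)/4 + sqrt(3)*sin(2*a)/2


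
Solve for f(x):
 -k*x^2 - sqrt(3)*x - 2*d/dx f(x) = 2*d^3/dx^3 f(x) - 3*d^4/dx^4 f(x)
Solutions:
 f(x) = C1 + C2*exp(x*(-(9*sqrt(777) + 251)^(1/3) - 4/(9*sqrt(777) + 251)^(1/3) + 4)/18)*sin(sqrt(3)*x*(-(9*sqrt(777) + 251)^(1/3) + 4/(9*sqrt(777) + 251)^(1/3))/18) + C3*exp(x*(-(9*sqrt(777) + 251)^(1/3) - 4/(9*sqrt(777) + 251)^(1/3) + 4)/18)*cos(sqrt(3)*x*(-(9*sqrt(777) + 251)^(1/3) + 4/(9*sqrt(777) + 251)^(1/3))/18) + C4*exp(x*(4/(9*sqrt(777) + 251)^(1/3) + 2 + (9*sqrt(777) + 251)^(1/3))/9) - k*x^3/6 + k*x - sqrt(3)*x^2/4


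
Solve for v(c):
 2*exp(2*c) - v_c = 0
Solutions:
 v(c) = C1 + exp(2*c)


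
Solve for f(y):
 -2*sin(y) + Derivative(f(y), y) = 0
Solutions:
 f(y) = C1 - 2*cos(y)


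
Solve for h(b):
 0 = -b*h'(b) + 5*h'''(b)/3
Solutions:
 h(b) = C1 + Integral(C2*airyai(3^(1/3)*5^(2/3)*b/5) + C3*airybi(3^(1/3)*5^(2/3)*b/5), b)


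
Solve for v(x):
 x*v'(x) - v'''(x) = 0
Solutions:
 v(x) = C1 + Integral(C2*airyai(x) + C3*airybi(x), x)


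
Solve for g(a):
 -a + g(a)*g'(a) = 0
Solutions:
 g(a) = -sqrt(C1 + a^2)
 g(a) = sqrt(C1 + a^2)


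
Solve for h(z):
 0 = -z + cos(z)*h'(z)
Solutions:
 h(z) = C1 + Integral(z/cos(z), z)


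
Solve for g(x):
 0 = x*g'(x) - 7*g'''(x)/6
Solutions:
 g(x) = C1 + Integral(C2*airyai(6^(1/3)*7^(2/3)*x/7) + C3*airybi(6^(1/3)*7^(2/3)*x/7), x)


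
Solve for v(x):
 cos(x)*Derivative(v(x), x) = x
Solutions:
 v(x) = C1 + Integral(x/cos(x), x)


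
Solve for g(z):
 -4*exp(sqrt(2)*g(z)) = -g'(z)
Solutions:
 g(z) = sqrt(2)*(2*log(-1/(C1 + 4*z)) - log(2))/4


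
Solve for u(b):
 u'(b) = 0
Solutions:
 u(b) = C1


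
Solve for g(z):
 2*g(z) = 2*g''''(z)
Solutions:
 g(z) = C1*exp(-z) + C2*exp(z) + C3*sin(z) + C4*cos(z)


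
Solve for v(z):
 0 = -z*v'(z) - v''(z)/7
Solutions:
 v(z) = C1 + C2*erf(sqrt(14)*z/2)


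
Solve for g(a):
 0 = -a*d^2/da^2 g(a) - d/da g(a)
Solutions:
 g(a) = C1 + C2*log(a)


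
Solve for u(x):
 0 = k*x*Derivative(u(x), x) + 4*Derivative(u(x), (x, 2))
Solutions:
 u(x) = Piecewise((-sqrt(2)*sqrt(pi)*C1*erf(sqrt(2)*sqrt(k)*x/4)/sqrt(k) - C2, (k > 0) | (k < 0)), (-C1*x - C2, True))


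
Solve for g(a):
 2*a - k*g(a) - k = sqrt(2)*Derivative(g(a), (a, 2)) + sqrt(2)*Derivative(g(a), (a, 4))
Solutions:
 g(a) = C1*exp(-sqrt(2)*a*sqrt(-sqrt(-2*sqrt(2)*k + 1) - 1)/2) + C2*exp(sqrt(2)*a*sqrt(-sqrt(-2*sqrt(2)*k + 1) - 1)/2) + C3*exp(-sqrt(2)*a*sqrt(sqrt(-2*sqrt(2)*k + 1) - 1)/2) + C4*exp(sqrt(2)*a*sqrt(sqrt(-2*sqrt(2)*k + 1) - 1)/2) + 2*a/k - 1


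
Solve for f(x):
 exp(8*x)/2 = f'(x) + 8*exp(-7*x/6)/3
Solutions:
 f(x) = C1 + exp(8*x)/16 + 16*exp(-7*x/6)/7


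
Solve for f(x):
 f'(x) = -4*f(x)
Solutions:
 f(x) = C1*exp(-4*x)


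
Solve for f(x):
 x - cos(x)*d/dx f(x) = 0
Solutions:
 f(x) = C1 + Integral(x/cos(x), x)


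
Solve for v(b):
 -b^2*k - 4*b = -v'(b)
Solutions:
 v(b) = C1 + b^3*k/3 + 2*b^2


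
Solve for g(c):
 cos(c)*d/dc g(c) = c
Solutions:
 g(c) = C1 + Integral(c/cos(c), c)


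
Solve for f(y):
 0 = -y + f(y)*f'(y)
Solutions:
 f(y) = -sqrt(C1 + y^2)
 f(y) = sqrt(C1 + y^2)


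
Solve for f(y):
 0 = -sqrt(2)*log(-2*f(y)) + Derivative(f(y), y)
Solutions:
 -sqrt(2)*Integral(1/(log(-_y) + log(2)), (_y, f(y)))/2 = C1 - y


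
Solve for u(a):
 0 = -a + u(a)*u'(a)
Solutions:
 u(a) = -sqrt(C1 + a^2)
 u(a) = sqrt(C1 + a^2)


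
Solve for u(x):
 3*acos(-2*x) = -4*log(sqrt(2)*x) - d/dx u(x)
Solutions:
 u(x) = C1 - 4*x*log(x) - 3*x*acos(-2*x) - 2*x*log(2) + 4*x - 3*sqrt(1 - 4*x^2)/2


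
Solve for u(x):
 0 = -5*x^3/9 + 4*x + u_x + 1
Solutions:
 u(x) = C1 + 5*x^4/36 - 2*x^2 - x


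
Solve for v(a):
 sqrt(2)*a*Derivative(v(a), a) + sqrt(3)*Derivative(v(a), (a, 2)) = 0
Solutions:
 v(a) = C1 + C2*erf(6^(3/4)*a/6)


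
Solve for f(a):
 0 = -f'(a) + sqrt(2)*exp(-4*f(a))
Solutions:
 f(a) = log(-I*(C1 + 4*sqrt(2)*a)^(1/4))
 f(a) = log(I*(C1 + 4*sqrt(2)*a)^(1/4))
 f(a) = log(-(C1 + 4*sqrt(2)*a)^(1/4))
 f(a) = log(C1 + 4*sqrt(2)*a)/4


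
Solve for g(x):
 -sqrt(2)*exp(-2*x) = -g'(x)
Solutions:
 g(x) = C1 - sqrt(2)*exp(-2*x)/2


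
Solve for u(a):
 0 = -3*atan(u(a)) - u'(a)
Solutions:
 Integral(1/atan(_y), (_y, u(a))) = C1 - 3*a


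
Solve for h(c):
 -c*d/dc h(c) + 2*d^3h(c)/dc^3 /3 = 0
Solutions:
 h(c) = C1 + Integral(C2*airyai(2^(2/3)*3^(1/3)*c/2) + C3*airybi(2^(2/3)*3^(1/3)*c/2), c)


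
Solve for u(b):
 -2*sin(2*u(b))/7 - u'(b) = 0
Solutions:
 2*b/7 + log(cos(2*u(b)) - 1)/4 - log(cos(2*u(b)) + 1)/4 = C1


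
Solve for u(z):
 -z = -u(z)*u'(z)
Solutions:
 u(z) = -sqrt(C1 + z^2)
 u(z) = sqrt(C1 + z^2)


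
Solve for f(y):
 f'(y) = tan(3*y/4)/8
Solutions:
 f(y) = C1 - log(cos(3*y/4))/6


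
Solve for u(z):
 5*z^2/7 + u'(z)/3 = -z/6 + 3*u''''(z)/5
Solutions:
 u(z) = C1 + C4*exp(15^(1/3)*z/3) - 5*z^3/7 - z^2/4 + (C2*sin(3^(5/6)*5^(1/3)*z/6) + C3*cos(3^(5/6)*5^(1/3)*z/6))*exp(-15^(1/3)*z/6)


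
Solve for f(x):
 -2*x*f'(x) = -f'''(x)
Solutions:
 f(x) = C1 + Integral(C2*airyai(2^(1/3)*x) + C3*airybi(2^(1/3)*x), x)


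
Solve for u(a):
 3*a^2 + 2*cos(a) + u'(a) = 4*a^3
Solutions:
 u(a) = C1 + a^4 - a^3 - 2*sin(a)


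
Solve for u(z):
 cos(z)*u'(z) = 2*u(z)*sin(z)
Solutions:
 u(z) = C1/cos(z)^2


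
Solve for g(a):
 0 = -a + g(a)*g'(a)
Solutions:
 g(a) = -sqrt(C1 + a^2)
 g(a) = sqrt(C1 + a^2)


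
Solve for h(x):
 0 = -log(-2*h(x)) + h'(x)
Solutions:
 -Integral(1/(log(-_y) + log(2)), (_y, h(x))) = C1 - x


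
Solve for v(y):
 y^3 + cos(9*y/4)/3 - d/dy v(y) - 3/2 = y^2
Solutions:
 v(y) = C1 + y^4/4 - y^3/3 - 3*y/2 + 4*sin(9*y/4)/27


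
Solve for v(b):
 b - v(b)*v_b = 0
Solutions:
 v(b) = -sqrt(C1 + b^2)
 v(b) = sqrt(C1 + b^2)


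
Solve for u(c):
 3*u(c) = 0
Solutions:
 u(c) = 0


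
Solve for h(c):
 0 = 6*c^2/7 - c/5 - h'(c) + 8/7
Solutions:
 h(c) = C1 + 2*c^3/7 - c^2/10 + 8*c/7


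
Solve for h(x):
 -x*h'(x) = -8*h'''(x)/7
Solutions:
 h(x) = C1 + Integral(C2*airyai(7^(1/3)*x/2) + C3*airybi(7^(1/3)*x/2), x)


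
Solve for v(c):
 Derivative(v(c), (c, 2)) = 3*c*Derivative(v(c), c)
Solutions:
 v(c) = C1 + C2*erfi(sqrt(6)*c/2)


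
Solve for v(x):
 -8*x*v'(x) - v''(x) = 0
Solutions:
 v(x) = C1 + C2*erf(2*x)


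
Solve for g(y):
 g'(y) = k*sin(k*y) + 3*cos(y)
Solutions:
 g(y) = C1 + 3*sin(y) - cos(k*y)


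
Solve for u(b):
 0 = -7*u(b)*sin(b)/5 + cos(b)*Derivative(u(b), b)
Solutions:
 u(b) = C1/cos(b)^(7/5)


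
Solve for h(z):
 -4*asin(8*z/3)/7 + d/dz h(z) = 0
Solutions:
 h(z) = C1 + 4*z*asin(8*z/3)/7 + sqrt(9 - 64*z^2)/14


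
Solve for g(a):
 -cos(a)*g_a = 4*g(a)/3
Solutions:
 g(a) = C1*(sin(a) - 1)^(2/3)/(sin(a) + 1)^(2/3)


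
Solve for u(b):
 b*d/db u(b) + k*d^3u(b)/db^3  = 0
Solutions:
 u(b) = C1 + Integral(C2*airyai(b*(-1/k)^(1/3)) + C3*airybi(b*(-1/k)^(1/3)), b)


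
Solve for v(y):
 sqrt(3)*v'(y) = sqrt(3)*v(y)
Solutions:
 v(y) = C1*exp(y)


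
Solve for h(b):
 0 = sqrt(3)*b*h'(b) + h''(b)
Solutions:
 h(b) = C1 + C2*erf(sqrt(2)*3^(1/4)*b/2)


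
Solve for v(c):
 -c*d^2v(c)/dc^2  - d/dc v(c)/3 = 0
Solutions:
 v(c) = C1 + C2*c^(2/3)


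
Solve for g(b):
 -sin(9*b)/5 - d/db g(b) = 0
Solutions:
 g(b) = C1 + cos(9*b)/45


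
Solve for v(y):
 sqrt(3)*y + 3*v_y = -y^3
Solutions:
 v(y) = C1 - y^4/12 - sqrt(3)*y^2/6


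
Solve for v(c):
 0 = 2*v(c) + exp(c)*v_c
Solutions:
 v(c) = C1*exp(2*exp(-c))


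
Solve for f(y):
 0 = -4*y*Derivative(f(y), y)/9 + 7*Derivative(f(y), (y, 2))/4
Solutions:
 f(y) = C1 + C2*erfi(2*sqrt(14)*y/21)


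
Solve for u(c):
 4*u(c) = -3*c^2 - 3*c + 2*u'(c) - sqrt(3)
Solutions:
 u(c) = C1*exp(2*c) - 3*c^2/4 - 3*c/2 - 3/4 - sqrt(3)/4


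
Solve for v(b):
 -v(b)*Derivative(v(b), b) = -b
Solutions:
 v(b) = -sqrt(C1 + b^2)
 v(b) = sqrt(C1 + b^2)


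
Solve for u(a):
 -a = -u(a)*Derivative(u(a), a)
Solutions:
 u(a) = -sqrt(C1 + a^2)
 u(a) = sqrt(C1 + a^2)


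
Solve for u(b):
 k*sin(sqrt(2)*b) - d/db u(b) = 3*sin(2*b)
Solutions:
 u(b) = C1 - sqrt(2)*k*cos(sqrt(2)*b)/2 + 3*cos(2*b)/2


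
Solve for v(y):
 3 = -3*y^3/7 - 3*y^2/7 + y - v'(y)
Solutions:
 v(y) = C1 - 3*y^4/28 - y^3/7 + y^2/2 - 3*y


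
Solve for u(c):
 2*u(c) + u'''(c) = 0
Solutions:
 u(c) = C3*exp(-2^(1/3)*c) + (C1*sin(2^(1/3)*sqrt(3)*c/2) + C2*cos(2^(1/3)*sqrt(3)*c/2))*exp(2^(1/3)*c/2)


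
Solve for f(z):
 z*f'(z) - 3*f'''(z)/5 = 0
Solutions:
 f(z) = C1 + Integral(C2*airyai(3^(2/3)*5^(1/3)*z/3) + C3*airybi(3^(2/3)*5^(1/3)*z/3), z)


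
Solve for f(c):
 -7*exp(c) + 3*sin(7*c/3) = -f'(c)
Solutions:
 f(c) = C1 + 7*exp(c) + 9*cos(7*c/3)/7


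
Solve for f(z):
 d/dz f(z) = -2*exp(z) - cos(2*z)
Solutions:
 f(z) = C1 - 2*exp(z) - sin(2*z)/2


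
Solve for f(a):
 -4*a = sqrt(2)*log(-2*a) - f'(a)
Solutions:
 f(a) = C1 + 2*a^2 + sqrt(2)*a*log(-a) + sqrt(2)*a*(-1 + log(2))


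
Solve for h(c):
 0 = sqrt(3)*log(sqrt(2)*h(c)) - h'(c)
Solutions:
 -2*sqrt(3)*Integral(1/(2*log(_y) + log(2)), (_y, h(c)))/3 = C1 - c


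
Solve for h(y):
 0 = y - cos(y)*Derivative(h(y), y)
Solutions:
 h(y) = C1 + Integral(y/cos(y), y)
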